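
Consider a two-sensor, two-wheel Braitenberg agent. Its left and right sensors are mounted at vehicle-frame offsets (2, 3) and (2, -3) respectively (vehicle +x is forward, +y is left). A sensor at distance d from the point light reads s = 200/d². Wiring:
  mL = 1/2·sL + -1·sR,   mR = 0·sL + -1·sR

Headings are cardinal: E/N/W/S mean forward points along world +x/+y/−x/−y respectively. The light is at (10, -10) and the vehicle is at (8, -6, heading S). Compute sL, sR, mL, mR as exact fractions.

40 200/29 380/29 -200/29

left sensor world pos  = (11, -8); dL² = 5
right sensor world pos = (5, -8); dR² = 29
sL = 200/5 = 40
sR = 200/29 = 200/29
mL = 1/2·sL + -1·sR = 380/29
mR = 0·sL + -1·sR = -200/29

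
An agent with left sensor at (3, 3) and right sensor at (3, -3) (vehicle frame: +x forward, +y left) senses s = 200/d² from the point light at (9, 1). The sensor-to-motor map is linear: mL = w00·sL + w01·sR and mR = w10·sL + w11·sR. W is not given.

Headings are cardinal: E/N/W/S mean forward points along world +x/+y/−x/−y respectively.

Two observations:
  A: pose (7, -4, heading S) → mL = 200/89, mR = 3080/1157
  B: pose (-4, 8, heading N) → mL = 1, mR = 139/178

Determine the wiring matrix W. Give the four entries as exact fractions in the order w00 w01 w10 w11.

obs A: pose=(7,-4,S) → sL=40/13, sR=200/89, mL=200/89, mR=3080/1157
obs B: pose=(-4,8,N) → sL=50/89, sR=1, mL=1, mR=139/178
sensor matrix S = [[40/13, 200/89], [50/89, 1]]; det S = 186840/102973
solve [mL_A; mL_B] = S·[w00; w01] and [mR_A; mR_B] = S·[w10; w11]:
  w00 = 0, w01 = 1, w10 = 1/2, w11 = 1/2

0 1 1/2 1/2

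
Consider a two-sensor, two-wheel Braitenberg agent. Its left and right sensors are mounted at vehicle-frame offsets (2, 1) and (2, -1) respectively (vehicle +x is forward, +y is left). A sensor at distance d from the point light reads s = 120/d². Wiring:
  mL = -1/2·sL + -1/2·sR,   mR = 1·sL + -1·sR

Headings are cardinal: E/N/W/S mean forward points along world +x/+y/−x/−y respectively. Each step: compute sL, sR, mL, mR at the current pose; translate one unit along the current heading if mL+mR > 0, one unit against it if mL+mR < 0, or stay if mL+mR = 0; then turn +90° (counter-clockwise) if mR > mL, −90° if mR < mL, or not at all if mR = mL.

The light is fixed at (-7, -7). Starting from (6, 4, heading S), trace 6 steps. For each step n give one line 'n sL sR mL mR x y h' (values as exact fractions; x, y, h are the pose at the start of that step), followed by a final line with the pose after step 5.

n=0: pose=(6,4,S); sL=120/277, sR=8/15; mL=-2008/4155, mR=-416/4155; mL+mR=-808/1385 → advance -1; mR−mL=1592/4155 → turn +1·90°
n=1: pose=(6,5,E); sL=60/197, sR=60/173; mL=-11100/34081, mR=-1440/34081; mL+mR=-12540/34081 → advance -1; mR−mL=9660/34081 → turn +1·90°
n=2: pose=(5,5,N); sL=120/317, sR=24/73; mL=-8184/23141, mR=1152/23141; mL+mR=-7032/23141 → advance -1; mR−mL=9336/23141 → turn +1·90°
n=3: pose=(5,4,W); sL=3/5, sR=30/61; mL=-333/610, mR=33/305; mL+mR=-267/610 → advance -1; mR−mL=399/610 → turn +1·90°
n=4: pose=(6,4,S); sL=120/277, sR=8/15; mL=-2008/4155, mR=-416/4155; mL+mR=-808/1385 → advance -1; mR−mL=1592/4155 → turn +1·90°
n=5: pose=(6,5,E); sL=60/197, sR=60/173; mL=-11100/34081, mR=-1440/34081; mL+mR=-12540/34081 → advance -1; mR−mL=9660/34081 → turn +1·90°

0 120/277 8/15 -2008/4155 -416/4155 6 4 S
1 60/197 60/173 -11100/34081 -1440/34081 6 5 E
2 120/317 24/73 -8184/23141 1152/23141 5 5 N
3 3/5 30/61 -333/610 33/305 5 4 W
4 120/277 8/15 -2008/4155 -416/4155 6 4 S
5 60/197 60/173 -11100/34081 -1440/34081 6 5 E
final 5 5 N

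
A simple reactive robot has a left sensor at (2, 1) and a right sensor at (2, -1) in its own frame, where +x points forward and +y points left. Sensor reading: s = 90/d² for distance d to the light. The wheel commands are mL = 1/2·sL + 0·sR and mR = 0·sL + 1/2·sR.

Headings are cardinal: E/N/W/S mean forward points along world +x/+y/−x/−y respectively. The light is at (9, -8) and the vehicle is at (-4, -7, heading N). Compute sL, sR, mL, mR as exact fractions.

left sensor world pos  = (-5, -5); dL² = 205
right sensor world pos = (-3, -5); dR² = 153
sL = 90/205 = 18/41
sR = 90/153 = 10/17
mL = 1/2·sL + 0·sR = 9/41
mR = 0·sL + 1/2·sR = 5/17

18/41 10/17 9/41 5/17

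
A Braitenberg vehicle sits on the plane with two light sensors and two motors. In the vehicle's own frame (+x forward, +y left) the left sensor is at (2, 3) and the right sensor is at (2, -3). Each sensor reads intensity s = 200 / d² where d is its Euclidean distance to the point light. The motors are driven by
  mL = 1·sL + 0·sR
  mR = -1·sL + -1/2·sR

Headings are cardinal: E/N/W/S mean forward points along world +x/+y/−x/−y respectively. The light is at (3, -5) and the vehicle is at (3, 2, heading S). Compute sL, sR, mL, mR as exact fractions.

left sensor world pos  = (6, 0); dL² = 34
right sensor world pos = (0, 0); dR² = 34
sL = 200/34 = 100/17
sR = 200/34 = 100/17
mL = 1·sL + 0·sR = 100/17
mR = -1·sL + -1/2·sR = -150/17

100/17 100/17 100/17 -150/17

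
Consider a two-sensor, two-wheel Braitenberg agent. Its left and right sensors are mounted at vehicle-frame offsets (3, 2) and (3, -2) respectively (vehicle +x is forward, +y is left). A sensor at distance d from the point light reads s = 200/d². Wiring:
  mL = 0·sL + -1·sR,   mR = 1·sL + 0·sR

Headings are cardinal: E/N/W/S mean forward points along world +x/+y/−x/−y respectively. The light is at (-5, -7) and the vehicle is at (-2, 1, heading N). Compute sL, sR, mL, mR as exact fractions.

left sensor world pos  = (-4, 4); dL² = 122
right sensor world pos = (0, 4); dR² = 146
sL = 200/122 = 100/61
sR = 200/146 = 100/73
mL = 0·sL + -1·sR = -100/73
mR = 1·sL + 0·sR = 100/61

100/61 100/73 -100/73 100/61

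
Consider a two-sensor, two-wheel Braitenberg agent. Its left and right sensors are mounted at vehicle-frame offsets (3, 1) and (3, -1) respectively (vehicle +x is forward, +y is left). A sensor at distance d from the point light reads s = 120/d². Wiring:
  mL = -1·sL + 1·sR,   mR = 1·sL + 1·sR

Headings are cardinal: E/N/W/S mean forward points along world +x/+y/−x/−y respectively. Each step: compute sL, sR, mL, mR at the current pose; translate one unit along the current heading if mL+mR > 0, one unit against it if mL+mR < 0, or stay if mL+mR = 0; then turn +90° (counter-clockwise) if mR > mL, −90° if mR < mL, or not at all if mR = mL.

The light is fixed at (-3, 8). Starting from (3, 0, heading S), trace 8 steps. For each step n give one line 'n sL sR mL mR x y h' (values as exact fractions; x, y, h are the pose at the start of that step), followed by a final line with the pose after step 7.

0 12/17 60/73 144/1241 1896/1241 3 0 S
1 24/29 120/181 -864/5249 7824/5249 3 -1 E
2 5/3 6/5 -7/15 43/15 4 -1 N
3 120/97 24/13 768/1261 3888/1261 4 0 W
4 12/17 60/73 144/1241 1896/1241 3 0 S
5 24/29 120/181 -864/5249 7824/5249 3 -1 E
6 5/3 6/5 -7/15 43/15 4 -1 N
7 120/97 24/13 768/1261 3888/1261 4 0 W
final 3 0 S

n=0: pose=(3,0,S); sL=12/17, sR=60/73; mL=144/1241, mR=1896/1241; mL+mR=120/73 → advance +1; mR−mL=24/17 → turn +1·90°
n=1: pose=(3,-1,E); sL=24/29, sR=120/181; mL=-864/5249, mR=7824/5249; mL+mR=240/181 → advance +1; mR−mL=48/29 → turn +1·90°
n=2: pose=(4,-1,N); sL=5/3, sR=6/5; mL=-7/15, mR=43/15; mL+mR=12/5 → advance +1; mR−mL=10/3 → turn +1·90°
n=3: pose=(4,0,W); sL=120/97, sR=24/13; mL=768/1261, mR=3888/1261; mL+mR=48/13 → advance +1; mR−mL=240/97 → turn +1·90°
n=4: pose=(3,0,S); sL=12/17, sR=60/73; mL=144/1241, mR=1896/1241; mL+mR=120/73 → advance +1; mR−mL=24/17 → turn +1·90°
n=5: pose=(3,-1,E); sL=24/29, sR=120/181; mL=-864/5249, mR=7824/5249; mL+mR=240/181 → advance +1; mR−mL=48/29 → turn +1·90°
n=6: pose=(4,-1,N); sL=5/3, sR=6/5; mL=-7/15, mR=43/15; mL+mR=12/5 → advance +1; mR−mL=10/3 → turn +1·90°
n=7: pose=(4,0,W); sL=120/97, sR=24/13; mL=768/1261, mR=3888/1261; mL+mR=48/13 → advance +1; mR−mL=240/97 → turn +1·90°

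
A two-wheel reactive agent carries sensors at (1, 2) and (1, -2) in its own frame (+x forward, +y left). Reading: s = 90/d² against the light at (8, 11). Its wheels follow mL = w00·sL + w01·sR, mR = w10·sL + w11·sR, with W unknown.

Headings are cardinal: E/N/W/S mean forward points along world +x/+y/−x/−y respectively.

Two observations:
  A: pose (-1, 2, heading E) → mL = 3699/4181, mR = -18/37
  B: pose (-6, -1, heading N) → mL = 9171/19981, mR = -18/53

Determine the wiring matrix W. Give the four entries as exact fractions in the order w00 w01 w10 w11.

1/2 1 0 -1

obs A: pose=(-1,2,E) → sL=90/113, sR=18/37, mL=3699/4181, mR=-18/37
obs B: pose=(-6,-1,N) → sL=90/377, sR=18/53, mL=9171/19981, mR=-18/53
sensor matrix S = [[90/113, 18/37], [90/377, 18/53]]; det S = 12895200/83540561
solve [mL_A; mL_B] = S·[w00; w01] and [mR_A; mR_B] = S·[w10; w11]:
  w00 = 1/2, w01 = 1, w10 = 0, w11 = -1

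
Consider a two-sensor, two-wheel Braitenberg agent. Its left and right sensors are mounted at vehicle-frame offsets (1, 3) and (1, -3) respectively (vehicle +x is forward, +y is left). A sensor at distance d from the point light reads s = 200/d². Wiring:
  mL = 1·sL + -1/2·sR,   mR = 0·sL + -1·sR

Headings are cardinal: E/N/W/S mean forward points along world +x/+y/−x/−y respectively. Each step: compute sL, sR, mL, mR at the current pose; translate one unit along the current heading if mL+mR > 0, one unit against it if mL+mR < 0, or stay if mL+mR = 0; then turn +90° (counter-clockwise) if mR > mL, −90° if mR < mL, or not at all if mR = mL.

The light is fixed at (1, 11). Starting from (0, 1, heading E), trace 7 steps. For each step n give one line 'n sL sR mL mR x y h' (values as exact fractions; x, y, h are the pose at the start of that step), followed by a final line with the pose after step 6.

n=0: pose=(0,1,E); sL=200/49, sR=200/169; mL=28900/8281, mR=-200/169; mL+mR=19100/8281 → advance +1; mR−mL=-38700/8281 → turn -1·90°
n=1: pose=(1,1,S); sL=20/13, sR=20/13; mL=10/13, mR=-20/13; mL+mR=-10/13 → advance -1; mR−mL=-30/13 → turn -1·90°
n=2: pose=(1,2,W); sL=40/29, sR=200/37; mL=-1420/1073, mR=-200/37; mL+mR=-7220/1073 → advance -1; mR−mL=-4380/1073 → turn -1·90°
n=3: pose=(2,2,N); sL=50/17, sR=5/2; mL=115/68, mR=-5/2; mL+mR=-55/68 → advance -1; mR−mL=-285/68 → turn -1·90°
n=4: pose=(2,1,E); sL=200/53, sR=200/173; mL=29300/9169, mR=-200/173; mL+mR=18700/9169 → advance +1; mR−mL=-39900/9169 → turn -1·90°
n=5: pose=(3,1,S); sL=100/73, sR=100/61; mL=2450/4453, mR=-100/61; mL+mR=-4850/4453 → advance -1; mR−mL=-9750/4453 → turn -1·90°
n=6: pose=(3,2,W); sL=40/29, sR=200/37; mL=-1420/1073, mR=-200/37; mL+mR=-7220/1073 → advance -1; mR−mL=-4380/1073 → turn -1·90°

0 200/49 200/169 28900/8281 -200/169 0 1 E
1 20/13 20/13 10/13 -20/13 1 1 S
2 40/29 200/37 -1420/1073 -200/37 1 2 W
3 50/17 5/2 115/68 -5/2 2 2 N
4 200/53 200/173 29300/9169 -200/173 2 1 E
5 100/73 100/61 2450/4453 -100/61 3 1 S
6 40/29 200/37 -1420/1073 -200/37 3 2 W
final 4 2 N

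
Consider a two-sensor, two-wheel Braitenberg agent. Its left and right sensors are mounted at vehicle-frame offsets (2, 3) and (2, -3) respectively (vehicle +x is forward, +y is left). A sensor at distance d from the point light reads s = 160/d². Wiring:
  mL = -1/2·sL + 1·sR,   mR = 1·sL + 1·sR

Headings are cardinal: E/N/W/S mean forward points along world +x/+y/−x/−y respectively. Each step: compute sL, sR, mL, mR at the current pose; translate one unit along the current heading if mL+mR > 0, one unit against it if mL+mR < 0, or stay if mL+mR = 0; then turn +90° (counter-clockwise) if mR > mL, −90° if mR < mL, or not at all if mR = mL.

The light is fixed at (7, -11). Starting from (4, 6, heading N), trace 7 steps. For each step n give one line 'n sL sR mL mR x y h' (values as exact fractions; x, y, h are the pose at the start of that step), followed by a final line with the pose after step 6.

0 160/397 160/361 34640/143317 121280/143317 4 6 N
1 16/25 80/233 136/5825 5728/5825 4 7 W
2 160/257 32/61 3344/15677 17984/15677 3 7 S
3 40/101 4/5 304/505 604/505 3 6 E
4 160/397 160/361 34640/143317 121280/143317 4 6 N
5 16/25 80/233 136/5825 5728/5825 4 7 W
6 160/257 32/61 3344/15677 17984/15677 3 7 S
final 3 6 E

n=0: pose=(4,6,N); sL=160/397, sR=160/361; mL=34640/143317, mR=121280/143317; mL+mR=155920/143317 → advance +1; mR−mL=240/397 → turn +1·90°
n=1: pose=(4,7,W); sL=16/25, sR=80/233; mL=136/5825, mR=5728/5825; mL+mR=5864/5825 → advance +1; mR−mL=24/25 → turn +1·90°
n=2: pose=(3,7,S); sL=160/257, sR=32/61; mL=3344/15677, mR=17984/15677; mL+mR=21328/15677 → advance +1; mR−mL=240/257 → turn +1·90°
n=3: pose=(3,6,E); sL=40/101, sR=4/5; mL=304/505, mR=604/505; mL+mR=908/505 → advance +1; mR−mL=60/101 → turn +1·90°
n=4: pose=(4,6,N); sL=160/397, sR=160/361; mL=34640/143317, mR=121280/143317; mL+mR=155920/143317 → advance +1; mR−mL=240/397 → turn +1·90°
n=5: pose=(4,7,W); sL=16/25, sR=80/233; mL=136/5825, mR=5728/5825; mL+mR=5864/5825 → advance +1; mR−mL=24/25 → turn +1·90°
n=6: pose=(3,7,S); sL=160/257, sR=32/61; mL=3344/15677, mR=17984/15677; mL+mR=21328/15677 → advance +1; mR−mL=240/257 → turn +1·90°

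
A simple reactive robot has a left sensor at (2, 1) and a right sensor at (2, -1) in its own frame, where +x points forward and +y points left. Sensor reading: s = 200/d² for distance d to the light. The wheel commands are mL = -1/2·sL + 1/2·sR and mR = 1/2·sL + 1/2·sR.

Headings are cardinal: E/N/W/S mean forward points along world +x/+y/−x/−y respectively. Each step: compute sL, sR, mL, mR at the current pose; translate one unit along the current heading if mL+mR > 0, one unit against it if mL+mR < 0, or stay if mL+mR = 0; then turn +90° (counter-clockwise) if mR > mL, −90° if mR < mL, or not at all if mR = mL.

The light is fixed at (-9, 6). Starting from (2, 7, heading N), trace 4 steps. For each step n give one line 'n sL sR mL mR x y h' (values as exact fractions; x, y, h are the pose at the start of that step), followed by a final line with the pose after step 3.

0 200/109 200/153 -4400/16677 26200/16677 2 7 N
1 100/41 20/9 -40/369 860/369 2 8 W
2 200/121 200/81 4000/9801 20200/9801 1 8 S
3 50/37 25/18 25/1332 1825/1332 1 7 E
final 2 7 N

n=0: pose=(2,7,N); sL=200/109, sR=200/153; mL=-4400/16677, mR=26200/16677; mL+mR=200/153 → advance +1; mR−mL=200/109 → turn +1·90°
n=1: pose=(2,8,W); sL=100/41, sR=20/9; mL=-40/369, mR=860/369; mL+mR=20/9 → advance +1; mR−mL=100/41 → turn +1·90°
n=2: pose=(1,8,S); sL=200/121, sR=200/81; mL=4000/9801, mR=20200/9801; mL+mR=200/81 → advance +1; mR−mL=200/121 → turn +1·90°
n=3: pose=(1,7,E); sL=50/37, sR=25/18; mL=25/1332, mR=1825/1332; mL+mR=25/18 → advance +1; mR−mL=50/37 → turn +1·90°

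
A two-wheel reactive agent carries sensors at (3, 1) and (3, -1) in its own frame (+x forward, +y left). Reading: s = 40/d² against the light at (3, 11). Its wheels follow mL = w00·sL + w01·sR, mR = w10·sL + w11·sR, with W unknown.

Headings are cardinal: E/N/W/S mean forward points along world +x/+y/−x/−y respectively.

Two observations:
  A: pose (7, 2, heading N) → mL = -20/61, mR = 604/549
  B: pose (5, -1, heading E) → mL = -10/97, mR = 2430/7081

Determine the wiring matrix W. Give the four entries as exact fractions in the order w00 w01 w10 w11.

0 -1/2 1/2 1

obs A: pose=(7,2,N) → sL=8/9, sR=40/61, mL=-20/61, mR=604/549
obs B: pose=(5,-1,E) → sL=20/73, sR=20/97, mL=-10/97, mR=2430/7081
sensor matrix S = [[8/9, 40/61], [20/73, 20/97]]; det S = 14080/3887469
solve [mL_A; mL_B] = S·[w00; w01] and [mR_A; mR_B] = S·[w10; w11]:
  w00 = 0, w01 = -1/2, w10 = 1/2, w11 = 1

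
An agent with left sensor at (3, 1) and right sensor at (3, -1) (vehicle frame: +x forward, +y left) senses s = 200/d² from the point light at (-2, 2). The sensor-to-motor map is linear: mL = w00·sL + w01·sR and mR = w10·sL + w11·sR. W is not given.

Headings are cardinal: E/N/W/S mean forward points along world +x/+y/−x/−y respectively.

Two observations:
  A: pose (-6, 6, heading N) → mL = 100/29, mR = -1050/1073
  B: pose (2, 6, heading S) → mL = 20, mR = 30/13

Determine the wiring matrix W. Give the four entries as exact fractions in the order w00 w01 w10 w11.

obs A: pose=(-6,6,N) → sL=100/37, sR=100/29, mL=100/29, mR=-1050/1073
obs B: pose=(2,6,S) → sL=100/13, sR=20, mL=20, mR=30/13
sensor matrix S = [[100/37, 100/29], [100/13, 20]]; det S = 384000/13949
solve [mL_A; mL_B] = S·[w00; w01] and [mR_A; mR_B] = S·[w10; w11]:
  w00 = 0, w01 = 1, w10 = -1, w11 = 1/2

0 1 -1 1/2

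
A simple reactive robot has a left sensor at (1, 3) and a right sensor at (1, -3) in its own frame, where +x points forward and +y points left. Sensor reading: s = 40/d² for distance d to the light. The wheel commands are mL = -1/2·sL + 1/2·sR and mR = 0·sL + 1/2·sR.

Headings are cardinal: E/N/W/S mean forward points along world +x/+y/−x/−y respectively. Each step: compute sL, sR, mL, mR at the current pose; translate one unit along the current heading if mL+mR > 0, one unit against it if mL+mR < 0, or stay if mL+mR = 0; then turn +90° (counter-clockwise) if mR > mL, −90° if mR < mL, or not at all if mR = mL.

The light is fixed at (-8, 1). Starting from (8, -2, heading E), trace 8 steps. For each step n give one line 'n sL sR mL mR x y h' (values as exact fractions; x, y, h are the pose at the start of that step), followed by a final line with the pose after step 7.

n=0: pose=(8,-2,E); sL=40/289, sR=8/65; mL=-144/18785, mR=4/65; mL+mR=1012/18785 → advance +1; mR−mL=20/289 → turn +1·90°
n=1: pose=(9,-2,N); sL=1/5, sR=10/101; mL=-51/1010, mR=5/101; mL+mR=-1/1010 → advance -1; mR−mL=1/10 → turn +1·90°
n=2: pose=(9,-3,W); sL=8/61, sR=40/257; mL=192/15677, mR=20/257; mL+mR=1412/15677 → advance +1; mR−mL=4/61 → turn +1·90°
n=3: pose=(8,-3,S); sL=20/193, sR=20/97; mL=960/18721, mR=10/97; mL+mR=2890/18721 → advance +1; mR−mL=10/193 → turn +1·90°
n=4: pose=(8,-4,E); sL=40/293, sR=40/353; mL=-1200/103429, mR=20/353; mL+mR=4660/103429 → advance +1; mR−mL=20/293 → turn +1·90°
n=5: pose=(9,-4,N); sL=10/53, sR=5/52; mL=-255/5512, mR=5/104; mL+mR=5/2756 → advance +1; mR−mL=5/53 → turn +1·90°
n=6: pose=(9,-3,W); sL=8/61, sR=40/257; mL=192/15677, mR=20/257; mL+mR=1412/15677 → advance +1; mR−mL=4/61 → turn +1·90°
n=7: pose=(8,-3,S); sL=20/193, sR=20/97; mL=960/18721, mR=10/97; mL+mR=2890/18721 → advance +1; mR−mL=10/193 → turn +1·90°

0 40/289 8/65 -144/18785 4/65 8 -2 E
1 1/5 10/101 -51/1010 5/101 9 -2 N
2 8/61 40/257 192/15677 20/257 9 -3 W
3 20/193 20/97 960/18721 10/97 8 -3 S
4 40/293 40/353 -1200/103429 20/353 8 -4 E
5 10/53 5/52 -255/5512 5/104 9 -4 N
6 8/61 40/257 192/15677 20/257 9 -3 W
7 20/193 20/97 960/18721 10/97 8 -3 S
final 8 -4 E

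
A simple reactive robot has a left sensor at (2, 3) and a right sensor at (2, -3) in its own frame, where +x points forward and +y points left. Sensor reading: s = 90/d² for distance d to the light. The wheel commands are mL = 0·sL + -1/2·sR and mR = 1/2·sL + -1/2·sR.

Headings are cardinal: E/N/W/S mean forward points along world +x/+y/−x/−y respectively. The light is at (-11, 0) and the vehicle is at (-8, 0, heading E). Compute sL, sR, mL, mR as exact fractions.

left sensor world pos  = (-6, 3); dL² = 34
right sensor world pos = (-6, -3); dR² = 34
sL = 90/34 = 45/17
sR = 90/34 = 45/17
mL = 0·sL + -1/2·sR = -45/34
mR = 1/2·sL + -1/2·sR = 0

45/17 45/17 -45/34 0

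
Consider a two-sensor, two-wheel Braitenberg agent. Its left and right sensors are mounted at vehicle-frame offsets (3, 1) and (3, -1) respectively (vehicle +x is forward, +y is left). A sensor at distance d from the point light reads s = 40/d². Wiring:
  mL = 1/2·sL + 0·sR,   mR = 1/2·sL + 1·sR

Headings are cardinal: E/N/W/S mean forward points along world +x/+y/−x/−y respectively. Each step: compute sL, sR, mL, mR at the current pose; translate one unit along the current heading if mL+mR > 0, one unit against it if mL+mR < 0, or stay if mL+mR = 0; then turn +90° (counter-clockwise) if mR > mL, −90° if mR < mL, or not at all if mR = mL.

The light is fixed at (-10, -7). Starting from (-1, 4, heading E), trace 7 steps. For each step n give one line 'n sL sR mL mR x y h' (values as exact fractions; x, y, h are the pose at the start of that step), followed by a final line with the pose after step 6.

n=0: pose=(-1,4,E); sL=5/36, sR=10/61; mL=5/72, mR=1025/4392; mL+mR=665/2196 → advance +1; mR−mL=10/61 → turn +1·90°
n=1: pose=(0,4,N); sL=40/277, sR=40/317; mL=20/277, mR=17420/87809; mL+mR=23760/87809 → advance +1; mR−mL=40/317 → turn +1·90°
n=2: pose=(0,5,W); sL=4/17, sR=20/109; mL=2/17, mR=558/1853; mL+mR=776/1853 → advance +1; mR−mL=20/109 → turn +1·90°
n=3: pose=(-1,5,S); sL=40/181, sR=8/29; mL=20/181, mR=2028/5249; mL+mR=2608/5249 → advance +1; mR−mL=8/29 → turn +1·90°
n=4: pose=(-1,4,E); sL=5/36, sR=10/61; mL=5/72, mR=1025/4392; mL+mR=665/2196 → advance +1; mR−mL=10/61 → turn +1·90°
n=5: pose=(0,4,N); sL=40/277, sR=40/317; mL=20/277, mR=17420/87809; mL+mR=23760/87809 → advance +1; mR−mL=40/317 → turn +1·90°
n=6: pose=(0,5,W); sL=4/17, sR=20/109; mL=2/17, mR=558/1853; mL+mR=776/1853 → advance +1; mR−mL=20/109 → turn +1·90°

0 5/36 10/61 5/72 1025/4392 -1 4 E
1 40/277 40/317 20/277 17420/87809 0 4 N
2 4/17 20/109 2/17 558/1853 0 5 W
3 40/181 8/29 20/181 2028/5249 -1 5 S
4 5/36 10/61 5/72 1025/4392 -1 4 E
5 40/277 40/317 20/277 17420/87809 0 4 N
6 4/17 20/109 2/17 558/1853 0 5 W
final -1 5 S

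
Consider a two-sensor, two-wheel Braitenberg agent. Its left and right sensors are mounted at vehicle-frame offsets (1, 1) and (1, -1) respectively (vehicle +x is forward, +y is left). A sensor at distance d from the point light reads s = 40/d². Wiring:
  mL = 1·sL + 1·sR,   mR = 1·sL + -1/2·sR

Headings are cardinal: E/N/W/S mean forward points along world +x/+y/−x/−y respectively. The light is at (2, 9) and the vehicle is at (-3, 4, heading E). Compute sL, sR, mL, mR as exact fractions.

left sensor world pos  = (-2, 5); dL² = 32
right sensor world pos = (-2, 3); dR² = 52
sL = 40/32 = 5/4
sR = 40/52 = 10/13
mL = 1·sL + 1·sR = 105/52
mR = 1·sL + -1/2·sR = 45/52

5/4 10/13 105/52 45/52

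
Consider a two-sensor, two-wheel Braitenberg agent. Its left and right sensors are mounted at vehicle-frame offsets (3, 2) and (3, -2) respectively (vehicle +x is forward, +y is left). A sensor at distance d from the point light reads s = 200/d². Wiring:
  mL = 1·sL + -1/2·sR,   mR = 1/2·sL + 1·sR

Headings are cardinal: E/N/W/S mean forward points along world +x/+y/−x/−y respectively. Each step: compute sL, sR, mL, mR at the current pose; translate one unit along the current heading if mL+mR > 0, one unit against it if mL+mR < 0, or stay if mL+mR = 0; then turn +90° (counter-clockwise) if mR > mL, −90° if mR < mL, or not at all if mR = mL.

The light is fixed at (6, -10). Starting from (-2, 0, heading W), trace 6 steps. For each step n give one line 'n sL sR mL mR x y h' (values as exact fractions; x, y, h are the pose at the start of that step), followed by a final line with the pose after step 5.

n=0: pose=(-2,0,W); sL=40/37, sR=40/53; mL=1380/1961, mR=2540/1961; mL+mR=3920/1961 → advance +1; mR−mL=1160/1961 → turn +1·90°
n=1: pose=(-3,0,S); sL=100/49, sR=20/17; mL=1210/833, mR=1830/833; mL+mR=3040/833 → advance +1; mR−mL=620/833 → turn +1·90°
n=2: pose=(-3,-1,E); sL=200/157, sR=40/17; mL=260/2669, mR=7980/2669; mL+mR=8240/2669 → advance +1; mR−mL=7720/2669 → turn +1·90°
n=3: pose=(-2,-1,N); sL=50/61, sR=10/9; mL=145/549, mR=835/549; mL+mR=980/549 → advance +1; mR−mL=230/183 → turn +1·90°
n=4: pose=(-2,0,W); sL=40/37, sR=40/53; mL=1380/1961, mR=2540/1961; mL+mR=3920/1961 → advance +1; mR−mL=1160/1961 → turn +1·90°
n=5: pose=(-3,0,S); sL=100/49, sR=20/17; mL=1210/833, mR=1830/833; mL+mR=3040/833 → advance +1; mR−mL=620/833 → turn +1·90°

0 40/37 40/53 1380/1961 2540/1961 -2 0 W
1 100/49 20/17 1210/833 1830/833 -3 0 S
2 200/157 40/17 260/2669 7980/2669 -3 -1 E
3 50/61 10/9 145/549 835/549 -2 -1 N
4 40/37 40/53 1380/1961 2540/1961 -2 0 W
5 100/49 20/17 1210/833 1830/833 -3 0 S
final -3 -1 E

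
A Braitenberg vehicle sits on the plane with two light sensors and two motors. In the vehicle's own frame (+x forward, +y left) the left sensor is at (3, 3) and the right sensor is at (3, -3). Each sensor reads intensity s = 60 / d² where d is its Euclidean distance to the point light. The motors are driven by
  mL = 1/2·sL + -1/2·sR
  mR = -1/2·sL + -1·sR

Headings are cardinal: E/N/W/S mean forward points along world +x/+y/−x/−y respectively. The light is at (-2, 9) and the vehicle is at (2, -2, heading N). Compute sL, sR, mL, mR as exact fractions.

12/13 60/113 288/1469 -1458/1469

left sensor world pos  = (-1, 1); dL² = 65
right sensor world pos = (5, 1); dR² = 113
sL = 60/65 = 12/13
sR = 60/113 = 60/113
mL = 1/2·sL + -1/2·sR = 288/1469
mR = -1/2·sL + -1·sR = -1458/1469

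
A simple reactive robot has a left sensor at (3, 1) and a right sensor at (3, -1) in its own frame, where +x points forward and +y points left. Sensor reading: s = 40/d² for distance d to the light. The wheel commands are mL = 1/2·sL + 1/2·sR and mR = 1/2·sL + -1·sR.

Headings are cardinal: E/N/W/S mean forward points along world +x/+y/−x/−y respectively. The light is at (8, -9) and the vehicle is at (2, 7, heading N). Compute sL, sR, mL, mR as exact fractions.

4/41 20/193 796/7913 -434/7913

left sensor world pos  = (1, 10); dL² = 410
right sensor world pos = (3, 10); dR² = 386
sL = 40/410 = 4/41
sR = 40/386 = 20/193
mL = 1/2·sL + 1/2·sR = 796/7913
mR = 1/2·sL + -1·sR = -434/7913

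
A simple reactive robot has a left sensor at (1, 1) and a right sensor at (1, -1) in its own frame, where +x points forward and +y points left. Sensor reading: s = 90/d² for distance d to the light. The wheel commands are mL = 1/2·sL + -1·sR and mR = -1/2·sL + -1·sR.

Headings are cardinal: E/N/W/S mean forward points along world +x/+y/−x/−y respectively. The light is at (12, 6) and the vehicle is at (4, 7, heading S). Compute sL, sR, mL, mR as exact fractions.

90/49 10/9 -85/441 -895/441

left sensor world pos  = (5, 6); dL² = 49
right sensor world pos = (3, 6); dR² = 81
sL = 90/49 = 90/49
sR = 90/81 = 10/9
mL = 1/2·sL + -1·sR = -85/441
mR = -1/2·sL + -1·sR = -895/441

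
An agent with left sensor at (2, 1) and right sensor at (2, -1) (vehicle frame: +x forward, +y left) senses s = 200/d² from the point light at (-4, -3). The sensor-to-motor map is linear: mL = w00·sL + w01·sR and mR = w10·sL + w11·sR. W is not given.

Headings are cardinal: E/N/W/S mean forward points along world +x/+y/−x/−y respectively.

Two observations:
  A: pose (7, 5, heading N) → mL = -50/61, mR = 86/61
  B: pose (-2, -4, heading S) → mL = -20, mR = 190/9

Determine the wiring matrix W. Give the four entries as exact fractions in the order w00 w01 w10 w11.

obs A: pose=(7,5,N) → sL=1, sR=50/61, mL=-50/61, mR=86/61
obs B: pose=(-2,-4,S) → sL=100/9, sR=20, mL=-20, mR=190/9
sensor matrix S = [[1, 50/61], [100/9, 20]]; det S = 5980/549
solve [mL_A; mL_B] = S·[w00; w01] and [mR_A; mR_B] = S·[w10; w11]:
  w00 = 0, w01 = -1, w10 = 1, w11 = 1/2

0 -1 1 1/2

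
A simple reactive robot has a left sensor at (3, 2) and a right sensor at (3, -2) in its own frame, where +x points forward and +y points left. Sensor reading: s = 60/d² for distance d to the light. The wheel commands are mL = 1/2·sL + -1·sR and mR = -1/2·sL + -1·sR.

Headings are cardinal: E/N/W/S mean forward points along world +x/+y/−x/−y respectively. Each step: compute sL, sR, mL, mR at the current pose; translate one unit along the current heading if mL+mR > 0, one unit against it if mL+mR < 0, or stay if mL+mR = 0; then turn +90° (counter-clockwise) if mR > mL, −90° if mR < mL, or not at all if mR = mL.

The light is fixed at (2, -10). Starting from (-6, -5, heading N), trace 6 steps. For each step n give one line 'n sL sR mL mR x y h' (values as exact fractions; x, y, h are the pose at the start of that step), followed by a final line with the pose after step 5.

n=0: pose=(-6,-5,N); sL=15/41, sR=3/5; mL=-171/410, mR=-321/410; mL+mR=-6/5 → advance -1; mR−mL=-15/41 → turn -1·90°
n=1: pose=(-6,-6,E); sL=60/61, sR=60/29; mL=-2790/1769, mR=-4530/1769; mL+mR=-120/29 → advance -1; mR−mL=-60/61 → turn -1·90°
n=2: pose=(-7,-6,S); sL=6/5, sR=30/61; mL=33/305, mR=-333/305; mL+mR=-60/61 → advance -1; mR−mL=-6/5 → turn -1·90°
n=3: pose=(-7,-5,W); sL=20/51, sR=60/193; mL=-1130/9843, mR=-4990/9843; mL+mR=-120/193 → advance -1; mR−mL=-20/51 → turn -1·90°
n=4: pose=(-6,-5,N); sL=15/41, sR=3/5; mL=-171/410, mR=-321/410; mL+mR=-6/5 → advance -1; mR−mL=-15/41 → turn -1·90°
n=5: pose=(-6,-6,E); sL=60/61, sR=60/29; mL=-2790/1769, mR=-4530/1769; mL+mR=-120/29 → advance -1; mR−mL=-60/61 → turn -1·90°

0 15/41 3/5 -171/410 -321/410 -6 -5 N
1 60/61 60/29 -2790/1769 -4530/1769 -6 -6 E
2 6/5 30/61 33/305 -333/305 -7 -6 S
3 20/51 60/193 -1130/9843 -4990/9843 -7 -5 W
4 15/41 3/5 -171/410 -321/410 -6 -5 N
5 60/61 60/29 -2790/1769 -4530/1769 -6 -6 E
final -7 -6 S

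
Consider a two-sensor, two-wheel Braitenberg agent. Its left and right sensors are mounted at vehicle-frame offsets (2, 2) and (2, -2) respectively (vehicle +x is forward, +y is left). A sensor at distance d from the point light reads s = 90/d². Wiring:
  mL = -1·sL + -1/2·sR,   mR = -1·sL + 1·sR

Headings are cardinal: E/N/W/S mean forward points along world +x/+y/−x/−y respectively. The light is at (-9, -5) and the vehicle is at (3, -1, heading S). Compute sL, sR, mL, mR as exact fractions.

9/20 45/52 -459/520 27/65

left sensor world pos  = (5, -3); dL² = 200
right sensor world pos = (1, -3); dR² = 104
sL = 90/200 = 9/20
sR = 90/104 = 45/52
mL = -1·sL + -1/2·sR = -459/520
mR = -1·sL + 1·sR = 27/65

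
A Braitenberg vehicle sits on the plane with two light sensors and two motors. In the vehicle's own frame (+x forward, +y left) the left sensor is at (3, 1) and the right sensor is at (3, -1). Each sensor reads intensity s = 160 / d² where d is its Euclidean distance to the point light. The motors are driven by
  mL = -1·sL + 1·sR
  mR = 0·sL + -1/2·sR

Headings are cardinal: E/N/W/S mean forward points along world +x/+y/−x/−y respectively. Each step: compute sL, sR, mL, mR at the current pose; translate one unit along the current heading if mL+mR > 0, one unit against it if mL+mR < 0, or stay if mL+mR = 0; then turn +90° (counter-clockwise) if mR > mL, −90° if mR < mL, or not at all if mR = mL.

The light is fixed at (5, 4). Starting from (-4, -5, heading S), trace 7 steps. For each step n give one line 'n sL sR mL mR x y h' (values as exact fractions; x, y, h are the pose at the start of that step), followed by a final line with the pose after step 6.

0 10/13 40/61 -90/793 -20/61 -4 -5 S
1 32/45 160/193 1024/8685 -80/193 -4 -4 W
2 80/53 80/37 1280/1961 -40/37 -3 -4 N
3 160/89 32/25 -1152/2225 -16/25 -3 -5 E
4 10/13 40/61 -90/793 -20/61 -4 -5 S
5 32/45 160/193 1024/8685 -80/193 -4 -4 W
6 80/53 80/37 1280/1961 -40/37 -3 -4 N
final -3 -5 E

n=0: pose=(-4,-5,S); sL=10/13, sR=40/61; mL=-90/793, mR=-20/61; mL+mR=-350/793 → advance -1; mR−mL=-170/793 → turn -1·90°
n=1: pose=(-4,-4,W); sL=32/45, sR=160/193; mL=1024/8685, mR=-80/193; mL+mR=-2576/8685 → advance -1; mR−mL=-4624/8685 → turn -1·90°
n=2: pose=(-3,-4,N); sL=80/53, sR=80/37; mL=1280/1961, mR=-40/37; mL+mR=-840/1961 → advance -1; mR−mL=-3400/1961 → turn -1·90°
n=3: pose=(-3,-5,E); sL=160/89, sR=32/25; mL=-1152/2225, mR=-16/25; mL+mR=-2576/2225 → advance -1; mR−mL=-272/2225 → turn -1·90°
n=4: pose=(-4,-5,S); sL=10/13, sR=40/61; mL=-90/793, mR=-20/61; mL+mR=-350/793 → advance -1; mR−mL=-170/793 → turn -1·90°
n=5: pose=(-4,-4,W); sL=32/45, sR=160/193; mL=1024/8685, mR=-80/193; mL+mR=-2576/8685 → advance -1; mR−mL=-4624/8685 → turn -1·90°
n=6: pose=(-3,-4,N); sL=80/53, sR=80/37; mL=1280/1961, mR=-40/37; mL+mR=-840/1961 → advance -1; mR−mL=-3400/1961 → turn -1·90°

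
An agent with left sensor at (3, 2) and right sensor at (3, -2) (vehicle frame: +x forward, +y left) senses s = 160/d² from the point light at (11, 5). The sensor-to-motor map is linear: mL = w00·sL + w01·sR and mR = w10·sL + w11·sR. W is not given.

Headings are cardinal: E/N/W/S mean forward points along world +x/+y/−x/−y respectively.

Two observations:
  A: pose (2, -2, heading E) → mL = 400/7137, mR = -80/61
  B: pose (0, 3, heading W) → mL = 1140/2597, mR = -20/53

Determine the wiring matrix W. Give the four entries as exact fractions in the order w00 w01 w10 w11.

obs A: pose=(2,-2,E) → sL=160/61, sR=160/117, mL=400/7137, mR=-80/61
obs B: pose=(0,3,W) → sL=40/53, sR=40/49, mL=1140/2597, mR=-20/53
sensor matrix S = [[160/61, 160/117], [40/53, 40/49]]; det S = 20556800/18534789
solve [mL_A; mL_B] = S·[w00; w01] and [mR_A; mR_B] = S·[w10; w11]:
  w00 = -1/2, w01 = 1, w10 = -1/2, w11 = 0

-1/2 1 -1/2 0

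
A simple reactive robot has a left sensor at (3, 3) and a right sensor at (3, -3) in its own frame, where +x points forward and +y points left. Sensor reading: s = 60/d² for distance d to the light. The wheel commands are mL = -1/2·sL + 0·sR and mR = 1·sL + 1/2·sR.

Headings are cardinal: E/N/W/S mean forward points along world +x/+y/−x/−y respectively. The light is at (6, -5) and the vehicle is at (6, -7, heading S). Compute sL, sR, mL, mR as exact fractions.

30/17 30/17 -15/17 45/17

left sensor world pos  = (9, -10); dL² = 34
right sensor world pos = (3, -10); dR² = 34
sL = 60/34 = 30/17
sR = 60/34 = 30/17
mL = -1/2·sL + 0·sR = -15/17
mR = 1·sL + 1/2·sR = 45/17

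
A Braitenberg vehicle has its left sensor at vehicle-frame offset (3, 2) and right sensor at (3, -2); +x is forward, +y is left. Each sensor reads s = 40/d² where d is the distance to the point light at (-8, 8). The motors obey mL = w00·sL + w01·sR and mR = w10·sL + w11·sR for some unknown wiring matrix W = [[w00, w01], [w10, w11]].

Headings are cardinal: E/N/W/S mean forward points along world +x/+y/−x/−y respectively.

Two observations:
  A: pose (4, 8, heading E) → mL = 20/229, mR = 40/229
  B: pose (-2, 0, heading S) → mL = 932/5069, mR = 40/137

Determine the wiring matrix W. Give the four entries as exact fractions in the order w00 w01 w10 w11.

obs A: pose=(4,8,E) → sL=40/229, sR=40/229, mL=20/229, mR=40/229
obs B: pose=(-2,0,S) → sL=8/37, sR=40/137, mL=932/5069, mR=40/137
sensor matrix S = [[40/229, 40/229], [8/37, 40/137]]; det S = 15360/1160801
solve [mL_A; mL_B] = S·[w00; w01] and [mR_A; mR_B] = S·[w10; w11]:
  w00 = -1/2, w01 = 1, w10 = 0, w11 = 1

-1/2 1 0 1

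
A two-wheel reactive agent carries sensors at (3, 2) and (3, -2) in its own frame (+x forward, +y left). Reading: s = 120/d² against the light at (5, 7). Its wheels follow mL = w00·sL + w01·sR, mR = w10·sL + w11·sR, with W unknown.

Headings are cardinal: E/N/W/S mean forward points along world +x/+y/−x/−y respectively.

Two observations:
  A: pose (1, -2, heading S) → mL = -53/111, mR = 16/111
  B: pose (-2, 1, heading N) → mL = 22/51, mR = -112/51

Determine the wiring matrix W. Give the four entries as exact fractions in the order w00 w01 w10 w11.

obs A: pose=(1,-2,S) → sL=30/37, sR=2/3, mL=-53/111, mR=16/111
obs B: pose=(-2,1,N) → sL=4/3, sR=60/17, mL=22/51, mR=-112/51
sensor matrix S = [[30/37, 2/3], [4/3, 60/17]]; det S = 11168/5661
solve [mL_A; mL_B] = S·[w00; w01] and [mR_A; mR_B] = S·[w10; w11]:
  w00 = -1, w01 = 1/2, w10 = 1, w11 = -1

-1 1/2 1 -1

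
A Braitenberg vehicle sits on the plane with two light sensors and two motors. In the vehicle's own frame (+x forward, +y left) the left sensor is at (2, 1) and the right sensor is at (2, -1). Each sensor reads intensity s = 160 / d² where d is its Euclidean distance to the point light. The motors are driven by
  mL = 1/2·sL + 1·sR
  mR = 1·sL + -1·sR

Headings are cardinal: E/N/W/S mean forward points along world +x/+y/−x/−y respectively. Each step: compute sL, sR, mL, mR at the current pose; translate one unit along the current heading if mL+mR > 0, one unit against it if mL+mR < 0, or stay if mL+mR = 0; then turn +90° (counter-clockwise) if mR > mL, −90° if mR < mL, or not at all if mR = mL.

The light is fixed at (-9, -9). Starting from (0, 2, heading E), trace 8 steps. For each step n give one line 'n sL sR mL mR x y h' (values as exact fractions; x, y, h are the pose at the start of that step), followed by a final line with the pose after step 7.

0 32/53 160/221 12016/11713 -1408/11713 0 2 E
1 80/101 80/81 11320/8181 -1600/8181 1 2 S
2 32/29 32/37 1520/1073 256/1073 1 1 W
3 10/13 40/61 825/793 90/793 0 1 N
4 32/53 160/221 12016/11713 -1408/11713 0 2 E
5 80/101 80/81 11320/8181 -1600/8181 1 2 S
6 32/29 32/37 1520/1073 256/1073 1 1 W
7 10/13 40/61 825/793 90/793 0 1 N
final 0 2 E

n=0: pose=(0,2,E); sL=32/53, sR=160/221; mL=12016/11713, mR=-1408/11713; mL+mR=48/53 → advance +1; mR−mL=-13424/11713 → turn -1·90°
n=1: pose=(1,2,S); sL=80/101, sR=80/81; mL=11320/8181, mR=-1600/8181; mL+mR=120/101 → advance +1; mR−mL=-12920/8181 → turn -1·90°
n=2: pose=(1,1,W); sL=32/29, sR=32/37; mL=1520/1073, mR=256/1073; mL+mR=48/29 → advance +1; mR−mL=-1264/1073 → turn -1·90°
n=3: pose=(0,1,N); sL=10/13, sR=40/61; mL=825/793, mR=90/793; mL+mR=15/13 → advance +1; mR−mL=-735/793 → turn -1·90°
n=4: pose=(0,2,E); sL=32/53, sR=160/221; mL=12016/11713, mR=-1408/11713; mL+mR=48/53 → advance +1; mR−mL=-13424/11713 → turn -1·90°
n=5: pose=(1,2,S); sL=80/101, sR=80/81; mL=11320/8181, mR=-1600/8181; mL+mR=120/101 → advance +1; mR−mL=-12920/8181 → turn -1·90°
n=6: pose=(1,1,W); sL=32/29, sR=32/37; mL=1520/1073, mR=256/1073; mL+mR=48/29 → advance +1; mR−mL=-1264/1073 → turn -1·90°
n=7: pose=(0,1,N); sL=10/13, sR=40/61; mL=825/793, mR=90/793; mL+mR=15/13 → advance +1; mR−mL=-735/793 → turn -1·90°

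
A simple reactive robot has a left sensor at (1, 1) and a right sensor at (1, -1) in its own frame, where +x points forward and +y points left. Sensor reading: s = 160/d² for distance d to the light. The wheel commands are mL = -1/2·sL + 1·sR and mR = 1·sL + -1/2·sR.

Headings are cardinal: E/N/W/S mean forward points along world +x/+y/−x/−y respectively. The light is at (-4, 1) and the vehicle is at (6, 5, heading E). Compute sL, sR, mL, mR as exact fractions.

left sensor world pos  = (7, 6); dL² = 146
right sensor world pos = (7, 4); dR² = 130
sL = 160/146 = 80/73
sR = 160/130 = 16/13
mL = -1/2·sL + 1·sR = 648/949
mR = 1·sL + -1/2·sR = 456/949

80/73 16/13 648/949 456/949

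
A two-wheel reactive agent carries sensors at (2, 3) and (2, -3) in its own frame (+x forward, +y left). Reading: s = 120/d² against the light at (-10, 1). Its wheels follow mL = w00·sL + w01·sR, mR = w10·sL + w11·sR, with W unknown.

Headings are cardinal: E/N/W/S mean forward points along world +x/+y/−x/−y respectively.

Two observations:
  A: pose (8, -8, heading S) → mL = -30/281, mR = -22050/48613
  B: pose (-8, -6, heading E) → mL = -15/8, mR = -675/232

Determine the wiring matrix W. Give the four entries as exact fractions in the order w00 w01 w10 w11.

obs A: pose=(8,-8,S) → sL=60/281, sR=60/173, mL=-30/281, mR=-22050/48613
obs B: pose=(-8,-6,E) → sL=15/4, sR=30/29, mL=-15/8, mR=-675/232
sensor matrix S = [[60/281, 60/173], [15/4, 30/29]]; det S = -1522125/1409777
solve [mL_A; mL_B] = S·[w00; w01] and [mR_A; mR_B] = S·[w10; w11]:
  w00 = -1/2, w01 = 0, w10 = -1/2, w11 = -1

-1/2 0 -1/2 -1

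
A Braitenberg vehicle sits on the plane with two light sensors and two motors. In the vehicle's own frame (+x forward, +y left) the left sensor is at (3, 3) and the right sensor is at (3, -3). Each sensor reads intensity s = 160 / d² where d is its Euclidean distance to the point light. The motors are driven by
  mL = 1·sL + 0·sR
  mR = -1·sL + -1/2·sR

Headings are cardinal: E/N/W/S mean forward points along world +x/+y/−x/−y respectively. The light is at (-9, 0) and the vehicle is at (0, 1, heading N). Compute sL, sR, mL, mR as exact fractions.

40/13 1 40/13 -93/26

left sensor world pos  = (-3, 4); dL² = 52
right sensor world pos = (3, 4); dR² = 160
sL = 160/52 = 40/13
sR = 160/160 = 1
mL = 1·sL + 0·sR = 40/13
mR = -1·sL + -1/2·sR = -93/26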